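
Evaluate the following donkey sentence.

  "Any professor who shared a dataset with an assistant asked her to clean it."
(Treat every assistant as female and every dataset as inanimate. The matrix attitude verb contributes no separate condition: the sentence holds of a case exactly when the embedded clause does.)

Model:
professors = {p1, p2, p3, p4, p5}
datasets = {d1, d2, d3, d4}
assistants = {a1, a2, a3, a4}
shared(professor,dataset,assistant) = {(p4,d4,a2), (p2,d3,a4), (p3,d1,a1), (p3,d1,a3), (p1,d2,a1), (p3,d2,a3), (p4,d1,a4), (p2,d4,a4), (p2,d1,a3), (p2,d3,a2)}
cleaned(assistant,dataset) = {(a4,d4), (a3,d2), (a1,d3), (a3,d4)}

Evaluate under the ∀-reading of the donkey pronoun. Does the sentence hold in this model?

"her" takes "an assistant" as antecedent and "it" takes "a dataset"; both are donkey pronouns co-varying with the restrictor.
Strong reading: for every (p,d,a) with shared(p,d,a), cleaned(a,d).
Restrictor triples: (p1,d2,a1)→cleaned(a1,d2) ✗  (p2,d1,a3)→cleaned(a3,d1) ✗  (p2,d3,a2)→cleaned(a2,d3) ✗  (p2,d3,a4)→cleaned(a4,d3) ✗  (p2,d4,a4)→cleaned(a4,d4) ✓  (p3,d1,a1)→cleaned(a1,d1) ✗  (p3,d1,a3)→cleaned(a3,d1) ✗  (p3,d2,a3)→cleaned(a3,d2) ✓  (p4,d1,a4)→cleaned(a4,d1) ✗  (p4,d4,a2)→cleaned(a2,d4) ✗
Counterexample: (p1,d2,a1) — cleaned(a1,d2) does not hold.

False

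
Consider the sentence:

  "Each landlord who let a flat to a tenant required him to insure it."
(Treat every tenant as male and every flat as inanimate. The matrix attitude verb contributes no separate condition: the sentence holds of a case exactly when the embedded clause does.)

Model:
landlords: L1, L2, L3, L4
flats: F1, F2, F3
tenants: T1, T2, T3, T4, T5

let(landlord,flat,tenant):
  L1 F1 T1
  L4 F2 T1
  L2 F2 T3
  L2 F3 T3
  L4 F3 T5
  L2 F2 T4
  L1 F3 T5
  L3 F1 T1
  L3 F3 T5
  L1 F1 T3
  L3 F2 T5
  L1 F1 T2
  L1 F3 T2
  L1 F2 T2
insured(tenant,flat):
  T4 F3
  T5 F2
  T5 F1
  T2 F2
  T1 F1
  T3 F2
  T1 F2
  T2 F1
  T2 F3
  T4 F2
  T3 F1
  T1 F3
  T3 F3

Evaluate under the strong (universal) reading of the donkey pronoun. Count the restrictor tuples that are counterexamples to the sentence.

"him" takes "a tenant" as antecedent and "it" takes "a flat"; both are donkey pronouns co-varying with the restrictor.
Strong reading: for every (l,f,t) with let(l,f,t), insured(t,f).
Restrictor triples: (L1,F1,T1)→insured(T1,F1) ✓  (L1,F1,T2)→insured(T2,F1) ✓  (L1,F1,T3)→insured(T3,F1) ✓  (L1,F2,T2)→insured(T2,F2) ✓  (L1,F3,T2)→insured(T2,F3) ✓  (L1,F3,T5)→insured(T5,F3) ✗  (L2,F2,T3)→insured(T3,F2) ✓  (L2,F2,T4)→insured(T4,F2) ✓  (L2,F3,T3)→insured(T3,F3) ✓  (L3,F1,T1)→insured(T1,F1) ✓  (L3,F2,T5)→insured(T5,F2) ✓  (L3,F3,T5)→insured(T5,F3) ✗  (L4,F2,T1)→insured(T1,F2) ✓  (L4,F3,T5)→insured(T5,F3) ✗
Counterexamples (restrictor triples failing the scope): 3.

3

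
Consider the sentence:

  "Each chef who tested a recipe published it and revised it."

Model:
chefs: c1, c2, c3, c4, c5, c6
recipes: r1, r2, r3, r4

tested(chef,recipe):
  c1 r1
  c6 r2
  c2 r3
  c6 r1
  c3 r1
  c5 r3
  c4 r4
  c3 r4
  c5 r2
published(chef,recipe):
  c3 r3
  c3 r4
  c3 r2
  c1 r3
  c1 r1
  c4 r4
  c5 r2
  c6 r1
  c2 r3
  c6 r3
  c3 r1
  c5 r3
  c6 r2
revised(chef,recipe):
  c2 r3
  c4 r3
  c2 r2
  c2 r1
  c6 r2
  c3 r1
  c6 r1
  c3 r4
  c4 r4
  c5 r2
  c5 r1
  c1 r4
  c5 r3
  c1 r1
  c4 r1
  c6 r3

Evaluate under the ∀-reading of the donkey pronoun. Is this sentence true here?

"it" takes "a recipe" as antecedent — a donkey pronoun bound across the clause boundary.
Strong reading: for every (c,r) with tested(c,r), published(c,r) ∧ revised(c,r).
Restrictor pairs: (c1,r1) ✓  (c2,r3) ✓  (c3,r1) ✓  (c3,r4) ✓  (c4,r4) ✓  (c5,r2) ✓  (c5,r3) ✓  (c6,r1) ✓  (c6,r2) ✓
Every restrictor pair satisfies the scope.

True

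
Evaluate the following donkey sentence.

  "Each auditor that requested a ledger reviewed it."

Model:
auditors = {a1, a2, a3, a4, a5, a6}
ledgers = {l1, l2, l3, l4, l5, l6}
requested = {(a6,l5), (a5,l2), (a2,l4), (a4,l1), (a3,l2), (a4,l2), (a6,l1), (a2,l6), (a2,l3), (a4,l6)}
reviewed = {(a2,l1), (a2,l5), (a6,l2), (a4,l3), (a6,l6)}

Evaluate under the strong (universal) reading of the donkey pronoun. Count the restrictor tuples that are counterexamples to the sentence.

"it" takes "a ledger" as antecedent — a donkey pronoun bound across the clause boundary.
Strong reading: for every (a,l) with requested(a,l), reviewed(a,l).
Restrictor pairs: (a2,l3) ✗  (a2,l4) ✗  (a2,l6) ✗  (a3,l2) ✗  (a4,l1) ✗  (a4,l2) ✗  (a4,l6) ✗  (a5,l2) ✗  (a6,l1) ✗  (a6,l5) ✗
Counterexamples (restrictor pairs failing the scope): 10.

10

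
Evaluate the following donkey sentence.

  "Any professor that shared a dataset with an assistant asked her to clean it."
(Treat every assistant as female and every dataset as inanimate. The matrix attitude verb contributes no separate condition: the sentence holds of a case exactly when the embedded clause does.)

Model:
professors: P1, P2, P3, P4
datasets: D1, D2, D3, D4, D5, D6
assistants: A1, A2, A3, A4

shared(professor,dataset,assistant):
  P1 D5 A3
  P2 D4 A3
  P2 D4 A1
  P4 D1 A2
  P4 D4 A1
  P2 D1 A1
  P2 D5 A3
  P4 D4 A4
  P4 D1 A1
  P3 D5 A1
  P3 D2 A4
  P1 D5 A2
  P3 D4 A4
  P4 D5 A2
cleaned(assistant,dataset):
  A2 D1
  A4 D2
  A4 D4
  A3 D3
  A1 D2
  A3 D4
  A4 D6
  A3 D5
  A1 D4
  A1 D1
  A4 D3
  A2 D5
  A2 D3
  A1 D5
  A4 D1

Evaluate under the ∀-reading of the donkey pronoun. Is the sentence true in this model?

True

"her" takes "an assistant" as antecedent and "it" takes "a dataset"; both are donkey pronouns co-varying with the restrictor.
Strong reading: for every (p,d,a) with shared(p,d,a), cleaned(a,d).
Restrictor triples: (P1,D5,A2)→cleaned(A2,D5) ✓  (P1,D5,A3)→cleaned(A3,D5) ✓  (P2,D1,A1)→cleaned(A1,D1) ✓  (P2,D4,A1)→cleaned(A1,D4) ✓  (P2,D4,A3)→cleaned(A3,D4) ✓  (P2,D5,A3)→cleaned(A3,D5) ✓  (P3,D2,A4)→cleaned(A4,D2) ✓  (P3,D4,A4)→cleaned(A4,D4) ✓  (P3,D5,A1)→cleaned(A1,D5) ✓  (P4,D1,A1)→cleaned(A1,D1) ✓  (P4,D1,A2)→cleaned(A2,D1) ✓  (P4,D4,A1)→cleaned(A1,D4) ✓  (P4,D4,A4)→cleaned(A4,D4) ✓  (P4,D5,A2)→cleaned(A2,D5) ✓
Every restrictor triple satisfies the scope.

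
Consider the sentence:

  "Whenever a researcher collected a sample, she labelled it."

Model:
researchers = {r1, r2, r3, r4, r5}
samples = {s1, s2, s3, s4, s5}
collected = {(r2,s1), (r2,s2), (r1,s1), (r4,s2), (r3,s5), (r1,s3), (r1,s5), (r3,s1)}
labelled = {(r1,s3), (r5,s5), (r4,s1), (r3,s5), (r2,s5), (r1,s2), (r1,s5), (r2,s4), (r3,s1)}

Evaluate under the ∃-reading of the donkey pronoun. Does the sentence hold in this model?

"it" takes "a sample" as antecedent — a donkey pronoun bound across the clause boundary.
Weak reading: every researcher r with some collected-sample has at least one collected-sample s such that labelled(r,s).
Per researcher: r1:✓  r2:✗  r3:✓  r4:✗
r2 has no witness among its collected-samples.

False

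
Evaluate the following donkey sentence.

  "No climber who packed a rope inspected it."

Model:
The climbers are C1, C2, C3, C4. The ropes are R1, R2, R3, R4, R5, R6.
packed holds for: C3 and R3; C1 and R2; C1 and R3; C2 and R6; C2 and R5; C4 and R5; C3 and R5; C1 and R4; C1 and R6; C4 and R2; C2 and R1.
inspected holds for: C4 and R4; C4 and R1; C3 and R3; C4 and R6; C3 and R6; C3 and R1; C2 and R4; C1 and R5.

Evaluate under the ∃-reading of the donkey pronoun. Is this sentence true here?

"it" takes "a rope" as antecedent — a donkey pronoun bound across the clause boundary.
Truth condition: for no (c,r) with packed(c,r) does inspected(c,r) hold.
Restrictor pairs — does the scope hold? (C1,R2):fails  (C1,R3):fails  (C1,R4):fails  (C1,R6):fails  (C2,R1):fails  (C2,R5):fails  (C2,R6):fails  (C3,R3):holds  (C3,R5):fails  (C4,R2):fails  (C4,R5):fails
Scope holds for 1 pair(s), so the sentence is false.

False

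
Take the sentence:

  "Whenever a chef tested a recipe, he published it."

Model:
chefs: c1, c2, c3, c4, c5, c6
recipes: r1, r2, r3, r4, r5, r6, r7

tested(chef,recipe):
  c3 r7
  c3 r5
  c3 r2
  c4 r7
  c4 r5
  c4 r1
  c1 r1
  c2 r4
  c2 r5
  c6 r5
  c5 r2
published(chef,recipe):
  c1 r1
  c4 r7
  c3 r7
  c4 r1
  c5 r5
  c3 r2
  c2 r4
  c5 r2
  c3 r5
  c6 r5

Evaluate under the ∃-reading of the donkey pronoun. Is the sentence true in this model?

"it" takes "a recipe" as antecedent — a donkey pronoun bound across the clause boundary.
Weak reading: every chef c with some tested-recipe has at least one tested-recipe r such that published(c,r).
Per chef: c1:✓  c2:✓  c3:✓  c4:✓  c5:✓  c6:✓
Every chef in the restrictor has a witness.

True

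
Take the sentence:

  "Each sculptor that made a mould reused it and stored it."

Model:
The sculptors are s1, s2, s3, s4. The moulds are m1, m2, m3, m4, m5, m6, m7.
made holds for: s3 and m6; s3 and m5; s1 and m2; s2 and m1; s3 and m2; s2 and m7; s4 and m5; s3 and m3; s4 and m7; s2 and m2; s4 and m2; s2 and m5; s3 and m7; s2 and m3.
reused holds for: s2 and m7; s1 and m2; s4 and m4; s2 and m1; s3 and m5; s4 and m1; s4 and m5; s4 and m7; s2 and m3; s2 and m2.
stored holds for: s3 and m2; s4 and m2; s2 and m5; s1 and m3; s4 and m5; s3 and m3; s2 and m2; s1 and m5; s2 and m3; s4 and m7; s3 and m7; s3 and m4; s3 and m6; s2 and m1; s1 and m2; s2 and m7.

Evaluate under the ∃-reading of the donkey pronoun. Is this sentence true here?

False

"it" takes "a mould" as antecedent — a donkey pronoun bound across the clause boundary.
Weak reading: every sculptor s with some made-mould has at least one made-mould m such that reused(s,m) ∧ stored(s,m).
Per sculptor: s1:✓  s2:✓  s3:✗  s4:✓
s3 has no witness among its made-moulds.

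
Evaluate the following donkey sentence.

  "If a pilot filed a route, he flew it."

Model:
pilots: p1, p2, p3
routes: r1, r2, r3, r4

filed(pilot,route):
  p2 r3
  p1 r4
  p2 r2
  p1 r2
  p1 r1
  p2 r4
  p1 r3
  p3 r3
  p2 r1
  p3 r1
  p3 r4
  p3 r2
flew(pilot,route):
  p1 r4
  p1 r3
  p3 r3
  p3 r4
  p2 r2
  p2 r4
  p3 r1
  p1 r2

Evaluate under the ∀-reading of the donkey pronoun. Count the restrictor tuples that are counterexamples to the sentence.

4

"it" takes "a route" as antecedent — a donkey pronoun bound across the clause boundary.
Strong reading: for every (p,r) with filed(p,r), flew(p,r).
Restrictor pairs: (p1,r1) ✗  (p1,r2) ✓  (p1,r3) ✓  (p1,r4) ✓  (p2,r1) ✗  (p2,r2) ✓  (p2,r3) ✗  (p2,r4) ✓  (p3,r1) ✓  (p3,r2) ✗  (p3,r3) ✓  (p3,r4) ✓
Counterexamples (restrictor pairs failing the scope): 4.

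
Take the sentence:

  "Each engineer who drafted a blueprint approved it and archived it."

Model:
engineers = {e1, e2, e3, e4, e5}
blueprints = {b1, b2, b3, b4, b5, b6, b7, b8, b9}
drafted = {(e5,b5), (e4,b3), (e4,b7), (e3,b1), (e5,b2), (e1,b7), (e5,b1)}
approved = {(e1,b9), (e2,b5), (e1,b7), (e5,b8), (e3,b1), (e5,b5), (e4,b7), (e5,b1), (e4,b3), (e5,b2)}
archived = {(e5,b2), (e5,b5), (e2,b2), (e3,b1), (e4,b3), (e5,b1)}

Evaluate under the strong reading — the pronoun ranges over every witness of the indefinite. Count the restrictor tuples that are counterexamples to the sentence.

"it" takes "a blueprint" as antecedent — a donkey pronoun bound across the clause boundary.
Strong reading: for every (e,b) with drafted(e,b), approved(e,b) ∧ archived(e,b).
Restrictor pairs: (e1,b7) ✗  (e3,b1) ✓  (e4,b3) ✓  (e4,b7) ✗  (e5,b1) ✓  (e5,b2) ✓  (e5,b5) ✓
Counterexamples (restrictor pairs failing the scope): 2.

2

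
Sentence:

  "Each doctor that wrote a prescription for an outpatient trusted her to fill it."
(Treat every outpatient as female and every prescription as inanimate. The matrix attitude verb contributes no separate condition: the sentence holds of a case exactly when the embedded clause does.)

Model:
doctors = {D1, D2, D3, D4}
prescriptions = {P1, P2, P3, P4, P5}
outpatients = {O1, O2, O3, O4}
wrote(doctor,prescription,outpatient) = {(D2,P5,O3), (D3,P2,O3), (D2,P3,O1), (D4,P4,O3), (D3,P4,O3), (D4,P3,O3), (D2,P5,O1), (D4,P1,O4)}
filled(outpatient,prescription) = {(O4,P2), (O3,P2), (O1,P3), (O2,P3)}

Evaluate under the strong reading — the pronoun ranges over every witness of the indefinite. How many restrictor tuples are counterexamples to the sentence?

6

"her" takes "an outpatient" as antecedent and "it" takes "a prescription"; both are donkey pronouns co-varying with the restrictor.
Strong reading: for every (d,p,o) with wrote(d,p,o), filled(o,p).
Restrictor triples: (D2,P3,O1)→filled(O1,P3) ✓  (D2,P5,O1)→filled(O1,P5) ✗  (D2,P5,O3)→filled(O3,P5) ✗  (D3,P2,O3)→filled(O3,P2) ✓  (D3,P4,O3)→filled(O3,P4) ✗  (D4,P1,O4)→filled(O4,P1) ✗  (D4,P3,O3)→filled(O3,P3) ✗  (D4,P4,O3)→filled(O3,P4) ✗
Counterexamples (restrictor triples failing the scope): 6.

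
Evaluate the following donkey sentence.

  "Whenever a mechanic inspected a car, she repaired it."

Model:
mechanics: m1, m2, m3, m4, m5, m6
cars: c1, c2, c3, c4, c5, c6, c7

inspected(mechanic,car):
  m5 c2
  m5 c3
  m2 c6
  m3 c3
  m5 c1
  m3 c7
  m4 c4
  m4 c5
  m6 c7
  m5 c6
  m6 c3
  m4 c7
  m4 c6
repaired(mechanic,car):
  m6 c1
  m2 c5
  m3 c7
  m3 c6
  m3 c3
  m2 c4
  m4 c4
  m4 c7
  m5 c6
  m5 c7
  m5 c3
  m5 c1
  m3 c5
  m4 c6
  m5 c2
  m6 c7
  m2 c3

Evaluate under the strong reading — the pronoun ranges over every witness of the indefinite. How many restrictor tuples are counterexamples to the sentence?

"it" takes "a car" as antecedent — a donkey pronoun bound across the clause boundary.
Strong reading: for every (m,c) with inspected(m,c), repaired(m,c).
Restrictor pairs: (m2,c6) ✗  (m3,c3) ✓  (m3,c7) ✓  (m4,c4) ✓  (m4,c5) ✗  (m4,c6) ✓  (m4,c7) ✓  (m5,c1) ✓  (m5,c2) ✓  (m5,c3) ✓  (m5,c6) ✓  (m6,c3) ✗  (m6,c7) ✓
Counterexamples (restrictor pairs failing the scope): 3.

3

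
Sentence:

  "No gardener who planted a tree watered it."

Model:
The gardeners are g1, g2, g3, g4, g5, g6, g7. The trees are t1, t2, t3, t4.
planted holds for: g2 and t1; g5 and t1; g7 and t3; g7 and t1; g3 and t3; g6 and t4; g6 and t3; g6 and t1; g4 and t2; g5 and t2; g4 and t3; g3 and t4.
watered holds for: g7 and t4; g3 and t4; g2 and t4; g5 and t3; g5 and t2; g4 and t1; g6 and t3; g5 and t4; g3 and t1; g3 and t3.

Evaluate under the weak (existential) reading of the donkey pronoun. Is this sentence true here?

"it" takes "a tree" as antecedent — a donkey pronoun bound across the clause boundary.
Truth condition: for no (g,t) with planted(g,t) does watered(g,t) hold.
Restrictor pairs — does the scope hold? (g2,t1):fails  (g3,t3):holds  (g3,t4):holds  (g4,t2):fails  (g4,t3):fails  (g5,t1):fails  (g5,t2):holds  (g6,t1):fails  (g6,t3):holds  (g6,t4):fails  (g7,t1):fails  (g7,t3):fails
Scope holds for 4 pair(s), so the sentence is false.

False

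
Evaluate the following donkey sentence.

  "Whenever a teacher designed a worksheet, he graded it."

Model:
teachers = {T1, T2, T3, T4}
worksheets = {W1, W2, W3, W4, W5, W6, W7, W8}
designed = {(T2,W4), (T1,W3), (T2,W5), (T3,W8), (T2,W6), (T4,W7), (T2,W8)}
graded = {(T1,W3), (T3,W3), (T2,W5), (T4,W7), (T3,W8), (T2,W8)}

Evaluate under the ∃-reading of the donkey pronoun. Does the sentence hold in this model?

"it" takes "a worksheet" as antecedent — a donkey pronoun bound across the clause boundary.
Weak reading: every teacher t with some designed-worksheet has at least one designed-worksheet w such that graded(t,w).
Per teacher: T1:✓  T2:✓  T3:✓  T4:✓
Every teacher in the restrictor has a witness.

True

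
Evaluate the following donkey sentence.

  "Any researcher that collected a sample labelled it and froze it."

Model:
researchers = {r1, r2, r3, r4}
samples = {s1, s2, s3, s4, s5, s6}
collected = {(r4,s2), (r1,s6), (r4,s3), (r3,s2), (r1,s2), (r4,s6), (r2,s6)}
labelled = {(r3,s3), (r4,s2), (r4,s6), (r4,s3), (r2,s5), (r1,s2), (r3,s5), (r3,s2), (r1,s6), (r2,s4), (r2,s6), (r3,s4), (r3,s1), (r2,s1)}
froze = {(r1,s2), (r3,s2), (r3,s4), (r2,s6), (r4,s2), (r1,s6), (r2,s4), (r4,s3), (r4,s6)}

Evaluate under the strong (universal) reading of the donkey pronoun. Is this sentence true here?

"it" takes "a sample" as antecedent — a donkey pronoun bound across the clause boundary.
Strong reading: for every (r,s) with collected(r,s), labelled(r,s) ∧ froze(r,s).
Restrictor pairs: (r1,s2) ✓  (r1,s6) ✓  (r2,s6) ✓  (r3,s2) ✓  (r4,s2) ✓  (r4,s3) ✓  (r4,s6) ✓
Every restrictor pair satisfies the scope.

True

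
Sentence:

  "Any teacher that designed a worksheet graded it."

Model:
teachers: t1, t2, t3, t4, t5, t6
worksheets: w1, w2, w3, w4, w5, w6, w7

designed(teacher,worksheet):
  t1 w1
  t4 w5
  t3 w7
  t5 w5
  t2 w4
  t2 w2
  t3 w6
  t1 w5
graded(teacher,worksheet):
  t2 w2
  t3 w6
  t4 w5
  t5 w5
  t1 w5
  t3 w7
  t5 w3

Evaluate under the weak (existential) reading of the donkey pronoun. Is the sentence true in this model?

"it" takes "a worksheet" as antecedent — a donkey pronoun bound across the clause boundary.
Weak reading: every teacher t with some designed-worksheet has at least one designed-worksheet w such that graded(t,w).
Per teacher: t1:✓  t2:✓  t3:✓  t4:✓  t5:✓
Every teacher in the restrictor has a witness.

True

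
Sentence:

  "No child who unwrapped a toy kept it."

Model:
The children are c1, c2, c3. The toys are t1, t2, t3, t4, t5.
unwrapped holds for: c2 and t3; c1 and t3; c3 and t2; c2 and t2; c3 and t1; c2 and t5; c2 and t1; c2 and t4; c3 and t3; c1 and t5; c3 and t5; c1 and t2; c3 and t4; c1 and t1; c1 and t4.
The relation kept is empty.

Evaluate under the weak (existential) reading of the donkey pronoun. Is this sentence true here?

"it" takes "a toy" as antecedent — a donkey pronoun bound across the clause boundary.
Truth condition: for no (c,t) with unwrapped(c,t) does kept(c,t) hold.
Restrictor pairs — does the scope hold? (c1,t1):fails  (c1,t2):fails  (c1,t3):fails  (c1,t4):fails  (c1,t5):fails  (c2,t1):fails  (c2,t2):fails  (c2,t3):fails  (c2,t4):fails  (c2,t5):fails  (c3,t1):fails  (c3,t2):fails  (c3,t3):fails  (c3,t4):fails  (c3,t5):fails
Scope holds for no restrictor pair, so the sentence is true.

True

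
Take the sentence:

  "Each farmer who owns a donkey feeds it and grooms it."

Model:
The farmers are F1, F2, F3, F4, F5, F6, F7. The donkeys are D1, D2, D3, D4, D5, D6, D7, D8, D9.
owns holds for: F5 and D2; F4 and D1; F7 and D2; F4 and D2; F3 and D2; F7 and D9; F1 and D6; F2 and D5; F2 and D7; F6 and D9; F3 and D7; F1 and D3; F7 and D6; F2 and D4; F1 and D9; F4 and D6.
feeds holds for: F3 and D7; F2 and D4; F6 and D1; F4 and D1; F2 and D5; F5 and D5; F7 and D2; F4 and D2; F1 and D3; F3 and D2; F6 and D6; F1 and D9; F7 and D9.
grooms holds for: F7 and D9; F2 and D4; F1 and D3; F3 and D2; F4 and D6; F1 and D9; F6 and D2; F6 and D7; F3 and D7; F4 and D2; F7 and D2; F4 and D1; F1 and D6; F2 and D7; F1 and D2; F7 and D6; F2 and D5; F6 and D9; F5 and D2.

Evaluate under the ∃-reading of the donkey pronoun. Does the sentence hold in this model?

False

"it" takes "a donkey" as antecedent — a donkey pronoun bound across the clause boundary.
Weak reading: every farmer f with some owns-donkey has at least one owns-donkey d such that feeds(f,d) ∧ grooms(f,d).
Per farmer: F1:✓  F2:✓  F3:✓  F4:✓  F5:✗  F6:✗  F7:✓
F5 has no witness among its owns-donkeys.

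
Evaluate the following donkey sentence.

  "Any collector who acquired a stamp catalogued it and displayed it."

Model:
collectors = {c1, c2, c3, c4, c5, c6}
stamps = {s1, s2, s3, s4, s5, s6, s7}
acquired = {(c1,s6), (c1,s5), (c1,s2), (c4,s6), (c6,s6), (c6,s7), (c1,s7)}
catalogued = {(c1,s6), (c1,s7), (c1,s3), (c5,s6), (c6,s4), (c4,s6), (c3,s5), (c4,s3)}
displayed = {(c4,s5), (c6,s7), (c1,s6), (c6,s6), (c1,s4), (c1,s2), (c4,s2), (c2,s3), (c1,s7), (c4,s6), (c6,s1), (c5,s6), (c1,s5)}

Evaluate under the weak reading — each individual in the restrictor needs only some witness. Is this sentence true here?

False

"it" takes "a stamp" as antecedent — a donkey pronoun bound across the clause boundary.
Weak reading: every collector c with some acquired-stamp has at least one acquired-stamp s such that catalogued(c,s) ∧ displayed(c,s).
Per collector: c1:✓  c4:✓  c6:✗
c6 has no witness among its acquired-stamps.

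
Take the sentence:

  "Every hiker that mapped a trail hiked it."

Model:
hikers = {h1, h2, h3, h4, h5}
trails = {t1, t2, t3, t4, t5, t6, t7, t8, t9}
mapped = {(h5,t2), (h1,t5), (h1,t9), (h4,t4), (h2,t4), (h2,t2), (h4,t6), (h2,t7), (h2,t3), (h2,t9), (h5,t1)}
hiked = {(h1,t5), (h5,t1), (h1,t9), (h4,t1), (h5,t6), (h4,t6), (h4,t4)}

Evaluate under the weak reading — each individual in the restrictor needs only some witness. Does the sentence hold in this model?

False

"it" takes "a trail" as antecedent — a donkey pronoun bound across the clause boundary.
Weak reading: every hiker h with some mapped-trail has at least one mapped-trail t such that hiked(h,t).
Per hiker: h1:✓  h2:✗  h4:✓  h5:✓
h2 has no witness among its mapped-trails.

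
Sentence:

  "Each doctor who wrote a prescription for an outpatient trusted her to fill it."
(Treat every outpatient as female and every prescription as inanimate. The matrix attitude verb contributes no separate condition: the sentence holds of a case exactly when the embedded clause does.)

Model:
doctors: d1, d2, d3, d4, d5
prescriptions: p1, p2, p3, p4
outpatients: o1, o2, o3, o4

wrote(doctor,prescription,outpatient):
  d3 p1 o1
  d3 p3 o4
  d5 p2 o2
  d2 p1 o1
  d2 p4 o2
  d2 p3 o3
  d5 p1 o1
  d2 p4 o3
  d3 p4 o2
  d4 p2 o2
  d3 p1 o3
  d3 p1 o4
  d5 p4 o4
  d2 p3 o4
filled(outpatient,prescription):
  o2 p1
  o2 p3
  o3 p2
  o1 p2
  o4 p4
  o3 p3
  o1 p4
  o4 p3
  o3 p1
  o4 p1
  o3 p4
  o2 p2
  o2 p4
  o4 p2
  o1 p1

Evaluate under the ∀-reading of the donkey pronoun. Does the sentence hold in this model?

True

"her" takes "an outpatient" as antecedent and "it" takes "a prescription"; both are donkey pronouns co-varying with the restrictor.
Strong reading: for every (d,p,o) with wrote(d,p,o), filled(o,p).
Restrictor triples: (d2,p1,o1)→filled(o1,p1) ✓  (d2,p3,o3)→filled(o3,p3) ✓  (d2,p3,o4)→filled(o4,p3) ✓  (d2,p4,o2)→filled(o2,p4) ✓  (d2,p4,o3)→filled(o3,p4) ✓  (d3,p1,o1)→filled(o1,p1) ✓  (d3,p1,o3)→filled(o3,p1) ✓  (d3,p1,o4)→filled(o4,p1) ✓  (d3,p3,o4)→filled(o4,p3) ✓  (d3,p4,o2)→filled(o2,p4) ✓  (d4,p2,o2)→filled(o2,p2) ✓  (d5,p1,o1)→filled(o1,p1) ✓  (d5,p2,o2)→filled(o2,p2) ✓  (d5,p4,o4)→filled(o4,p4) ✓
Every restrictor triple satisfies the scope.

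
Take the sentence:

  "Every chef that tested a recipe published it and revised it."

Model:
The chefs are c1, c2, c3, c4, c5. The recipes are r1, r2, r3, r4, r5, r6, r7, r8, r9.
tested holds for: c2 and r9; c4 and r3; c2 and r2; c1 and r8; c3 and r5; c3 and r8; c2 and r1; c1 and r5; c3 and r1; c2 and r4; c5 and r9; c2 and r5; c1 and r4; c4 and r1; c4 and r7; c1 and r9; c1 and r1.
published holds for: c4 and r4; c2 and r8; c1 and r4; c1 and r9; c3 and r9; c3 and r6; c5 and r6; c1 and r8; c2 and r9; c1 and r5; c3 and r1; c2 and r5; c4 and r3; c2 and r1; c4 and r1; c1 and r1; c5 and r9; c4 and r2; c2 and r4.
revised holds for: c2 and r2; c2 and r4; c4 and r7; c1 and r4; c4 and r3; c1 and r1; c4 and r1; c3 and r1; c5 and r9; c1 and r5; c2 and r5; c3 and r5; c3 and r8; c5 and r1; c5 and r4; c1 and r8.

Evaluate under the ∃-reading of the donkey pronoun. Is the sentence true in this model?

True

"it" takes "a recipe" as antecedent — a donkey pronoun bound across the clause boundary.
Weak reading: every chef c with some tested-recipe has at least one tested-recipe r such that published(c,r) ∧ revised(c,r).
Per chef: c1:✓  c2:✓  c3:✓  c4:✓  c5:✓
Every chef in the restrictor has a witness.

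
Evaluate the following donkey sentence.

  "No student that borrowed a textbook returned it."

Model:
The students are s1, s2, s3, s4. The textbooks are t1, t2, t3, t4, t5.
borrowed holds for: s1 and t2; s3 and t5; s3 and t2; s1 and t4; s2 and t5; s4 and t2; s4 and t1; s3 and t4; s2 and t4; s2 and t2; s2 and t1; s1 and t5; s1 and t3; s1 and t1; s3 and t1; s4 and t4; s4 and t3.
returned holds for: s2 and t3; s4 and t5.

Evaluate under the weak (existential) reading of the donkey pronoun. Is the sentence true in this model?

"it" takes "a textbook" as antecedent — a donkey pronoun bound across the clause boundary.
Truth condition: for no (s,t) with borrowed(s,t) does returned(s,t) hold.
Restrictor pairs — does the scope hold? (s1,t1):fails  (s1,t2):fails  (s1,t3):fails  (s1,t4):fails  (s1,t5):fails  (s2,t1):fails  (s2,t2):fails  (s2,t4):fails  (s2,t5):fails  (s3,t1):fails  (s3,t2):fails  (s3,t4):fails  (s3,t5):fails  (s4,t1):fails  (s4,t2):fails  (s4,t3):fails  (s4,t4):fails
Scope holds for no restrictor pair, so the sentence is true.

True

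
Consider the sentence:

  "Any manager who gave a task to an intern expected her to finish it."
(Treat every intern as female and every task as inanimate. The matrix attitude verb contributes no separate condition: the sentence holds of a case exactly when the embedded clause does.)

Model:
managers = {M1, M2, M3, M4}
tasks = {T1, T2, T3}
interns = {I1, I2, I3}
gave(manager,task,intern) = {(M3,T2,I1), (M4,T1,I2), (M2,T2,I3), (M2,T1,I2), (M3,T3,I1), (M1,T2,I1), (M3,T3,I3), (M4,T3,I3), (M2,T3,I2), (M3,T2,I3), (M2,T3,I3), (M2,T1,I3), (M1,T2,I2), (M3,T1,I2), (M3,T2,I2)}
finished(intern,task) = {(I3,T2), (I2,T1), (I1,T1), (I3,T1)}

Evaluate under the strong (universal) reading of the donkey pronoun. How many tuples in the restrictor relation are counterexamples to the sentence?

"her" takes "an intern" as antecedent and "it" takes "a task"; both are donkey pronouns co-varying with the restrictor.
Strong reading: for every (m,t,i) with gave(m,t,i), finished(i,t).
Restrictor triples: (M1,T2,I1)→finished(I1,T2) ✗  (M1,T2,I2)→finished(I2,T2) ✗  (M2,T1,I2)→finished(I2,T1) ✓  (M2,T1,I3)→finished(I3,T1) ✓  (M2,T2,I3)→finished(I3,T2) ✓  (M2,T3,I2)→finished(I2,T3) ✗  (M2,T3,I3)→finished(I3,T3) ✗  (M3,T1,I2)→finished(I2,T1) ✓  (M3,T2,I1)→finished(I1,T2) ✗  (M3,T2,I2)→finished(I2,T2) ✗  (M3,T2,I3)→finished(I3,T2) ✓  (M3,T3,I1)→finished(I1,T3) ✗  (M3,T3,I3)→finished(I3,T3) ✗  (M4,T1,I2)→finished(I2,T1) ✓  (M4,T3,I3)→finished(I3,T3) ✗
Counterexamples (restrictor triples failing the scope): 9.

9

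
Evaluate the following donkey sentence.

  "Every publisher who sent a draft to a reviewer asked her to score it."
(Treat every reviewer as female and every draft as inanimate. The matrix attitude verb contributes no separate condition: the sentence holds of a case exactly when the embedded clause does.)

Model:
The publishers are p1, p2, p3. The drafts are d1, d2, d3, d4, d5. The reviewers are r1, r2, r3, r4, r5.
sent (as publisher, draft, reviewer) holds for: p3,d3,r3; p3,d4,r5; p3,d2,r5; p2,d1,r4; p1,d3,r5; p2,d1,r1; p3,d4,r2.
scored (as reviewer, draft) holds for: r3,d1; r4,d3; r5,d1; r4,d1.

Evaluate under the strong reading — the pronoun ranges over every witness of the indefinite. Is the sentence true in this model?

"her" takes "a reviewer" as antecedent and "it" takes "a draft"; both are donkey pronouns co-varying with the restrictor.
Strong reading: for every (p,d,r) with sent(p,d,r), scored(r,d).
Restrictor triples: (p1,d3,r5)→scored(r5,d3) ✗  (p2,d1,r1)→scored(r1,d1) ✗  (p2,d1,r4)→scored(r4,d1) ✓  (p3,d2,r5)→scored(r5,d2) ✗  (p3,d3,r3)→scored(r3,d3) ✗  (p3,d4,r2)→scored(r2,d4) ✗  (p3,d4,r5)→scored(r5,d4) ✗
Counterexample: (p1,d3,r5) — scored(r5,d3) does not hold.

False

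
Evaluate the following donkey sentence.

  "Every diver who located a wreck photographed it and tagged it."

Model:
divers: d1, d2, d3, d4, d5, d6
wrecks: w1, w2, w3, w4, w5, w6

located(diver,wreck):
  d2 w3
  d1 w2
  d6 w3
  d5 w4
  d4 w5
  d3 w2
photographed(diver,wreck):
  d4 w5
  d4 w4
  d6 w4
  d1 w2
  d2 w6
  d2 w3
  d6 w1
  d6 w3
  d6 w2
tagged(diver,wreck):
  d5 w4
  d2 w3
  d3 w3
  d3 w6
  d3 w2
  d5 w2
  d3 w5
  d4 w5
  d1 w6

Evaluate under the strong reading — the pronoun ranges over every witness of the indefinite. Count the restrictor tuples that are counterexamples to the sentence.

"it" takes "a wreck" as antecedent — a donkey pronoun bound across the clause boundary.
Strong reading: for every (d,w) with located(d,w), photographed(d,w) ∧ tagged(d,w).
Restrictor pairs: (d1,w2) ✗  (d2,w3) ✓  (d3,w2) ✗  (d4,w5) ✓  (d5,w4) ✗  (d6,w3) ✗
Counterexamples (restrictor pairs failing the scope): 4.

4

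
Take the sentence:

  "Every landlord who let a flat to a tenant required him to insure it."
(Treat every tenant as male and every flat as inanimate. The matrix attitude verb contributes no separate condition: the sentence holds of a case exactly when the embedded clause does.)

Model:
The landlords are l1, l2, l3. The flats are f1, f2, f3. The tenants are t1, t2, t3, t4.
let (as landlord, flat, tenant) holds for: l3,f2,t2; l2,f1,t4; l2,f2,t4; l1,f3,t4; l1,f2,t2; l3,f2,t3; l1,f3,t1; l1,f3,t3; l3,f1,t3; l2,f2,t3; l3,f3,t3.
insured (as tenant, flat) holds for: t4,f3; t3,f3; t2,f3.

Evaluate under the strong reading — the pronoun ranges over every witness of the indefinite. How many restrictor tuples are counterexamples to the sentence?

8

"him" takes "a tenant" as antecedent and "it" takes "a flat"; both are donkey pronouns co-varying with the restrictor.
Strong reading: for every (l,f,t) with let(l,f,t), insured(t,f).
Restrictor triples: (l1,f2,t2)→insured(t2,f2) ✗  (l1,f3,t1)→insured(t1,f3) ✗  (l1,f3,t3)→insured(t3,f3) ✓  (l1,f3,t4)→insured(t4,f3) ✓  (l2,f1,t4)→insured(t4,f1) ✗  (l2,f2,t3)→insured(t3,f2) ✗  (l2,f2,t4)→insured(t4,f2) ✗  (l3,f1,t3)→insured(t3,f1) ✗  (l3,f2,t2)→insured(t2,f2) ✗  (l3,f2,t3)→insured(t3,f2) ✗  (l3,f3,t3)→insured(t3,f3) ✓
Counterexamples (restrictor triples failing the scope): 8.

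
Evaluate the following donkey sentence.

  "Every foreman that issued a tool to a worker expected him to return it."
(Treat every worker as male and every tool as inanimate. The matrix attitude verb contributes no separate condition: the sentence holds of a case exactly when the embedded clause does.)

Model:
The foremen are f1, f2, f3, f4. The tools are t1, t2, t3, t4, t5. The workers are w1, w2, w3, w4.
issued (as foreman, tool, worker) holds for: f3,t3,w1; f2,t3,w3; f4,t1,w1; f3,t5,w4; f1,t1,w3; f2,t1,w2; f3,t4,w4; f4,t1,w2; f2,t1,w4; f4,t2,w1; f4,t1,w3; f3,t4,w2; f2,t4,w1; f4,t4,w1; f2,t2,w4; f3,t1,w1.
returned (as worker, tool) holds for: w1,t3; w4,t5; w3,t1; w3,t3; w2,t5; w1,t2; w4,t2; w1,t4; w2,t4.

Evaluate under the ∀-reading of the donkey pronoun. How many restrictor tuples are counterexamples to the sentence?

"him" takes "a worker" as antecedent and "it" takes "a tool"; both are donkey pronouns co-varying with the restrictor.
Strong reading: for every (f,t,w) with issued(f,t,w), returned(w,t).
Restrictor triples: (f1,t1,w3)→returned(w3,t1) ✓  (f2,t1,w2)→returned(w2,t1) ✗  (f2,t1,w4)→returned(w4,t1) ✗  (f2,t2,w4)→returned(w4,t2) ✓  (f2,t3,w3)→returned(w3,t3) ✓  (f2,t4,w1)→returned(w1,t4) ✓  (f3,t1,w1)→returned(w1,t1) ✗  (f3,t3,w1)→returned(w1,t3) ✓  (f3,t4,w2)→returned(w2,t4) ✓  (f3,t4,w4)→returned(w4,t4) ✗  (f3,t5,w4)→returned(w4,t5) ✓  (f4,t1,w1)→returned(w1,t1) ✗  (f4,t1,w2)→returned(w2,t1) ✗  (f4,t1,w3)→returned(w3,t1) ✓  (f4,t2,w1)→returned(w1,t2) ✓  (f4,t4,w1)→returned(w1,t4) ✓
Counterexamples (restrictor triples failing the scope): 6.

6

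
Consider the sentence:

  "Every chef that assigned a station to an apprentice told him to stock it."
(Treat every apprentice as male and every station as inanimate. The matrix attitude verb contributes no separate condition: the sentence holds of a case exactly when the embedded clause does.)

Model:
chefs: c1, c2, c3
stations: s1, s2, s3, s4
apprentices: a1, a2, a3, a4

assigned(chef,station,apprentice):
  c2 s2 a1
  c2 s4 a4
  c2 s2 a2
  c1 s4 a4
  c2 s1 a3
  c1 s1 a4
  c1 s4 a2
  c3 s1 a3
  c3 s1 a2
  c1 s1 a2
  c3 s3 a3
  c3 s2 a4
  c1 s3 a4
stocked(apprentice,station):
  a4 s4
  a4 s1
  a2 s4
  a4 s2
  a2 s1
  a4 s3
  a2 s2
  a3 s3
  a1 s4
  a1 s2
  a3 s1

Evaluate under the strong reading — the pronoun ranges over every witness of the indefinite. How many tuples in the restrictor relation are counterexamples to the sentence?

0

"him" takes "an apprentice" as antecedent and "it" takes "a station"; both are donkey pronouns co-varying with the restrictor.
Strong reading: for every (c,s,a) with assigned(c,s,a), stocked(a,s).
Restrictor triples: (c1,s1,a2)→stocked(a2,s1) ✓  (c1,s1,a4)→stocked(a4,s1) ✓  (c1,s3,a4)→stocked(a4,s3) ✓  (c1,s4,a2)→stocked(a2,s4) ✓  (c1,s4,a4)→stocked(a4,s4) ✓  (c2,s1,a3)→stocked(a3,s1) ✓  (c2,s2,a1)→stocked(a1,s2) ✓  (c2,s2,a2)→stocked(a2,s2) ✓  (c2,s4,a4)→stocked(a4,s4) ✓  (c3,s1,a2)→stocked(a2,s1) ✓  (c3,s1,a3)→stocked(a3,s1) ✓  (c3,s2,a4)→stocked(a4,s2) ✓  (c3,s3,a3)→stocked(a3,s3) ✓
Counterexamples (restrictor triples failing the scope): 0.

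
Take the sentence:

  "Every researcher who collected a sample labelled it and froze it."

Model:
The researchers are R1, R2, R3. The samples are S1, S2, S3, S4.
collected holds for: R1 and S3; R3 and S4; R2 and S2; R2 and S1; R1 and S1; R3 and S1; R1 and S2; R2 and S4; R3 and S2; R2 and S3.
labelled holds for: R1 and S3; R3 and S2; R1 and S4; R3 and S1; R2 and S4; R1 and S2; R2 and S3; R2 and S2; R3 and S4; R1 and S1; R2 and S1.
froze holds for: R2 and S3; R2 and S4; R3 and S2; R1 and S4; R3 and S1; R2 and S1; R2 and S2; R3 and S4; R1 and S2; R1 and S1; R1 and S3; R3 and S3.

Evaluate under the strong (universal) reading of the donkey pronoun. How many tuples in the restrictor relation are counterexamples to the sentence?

0

"it" takes "a sample" as antecedent — a donkey pronoun bound across the clause boundary.
Strong reading: for every (r,s) with collected(r,s), labelled(r,s) ∧ froze(r,s).
Restrictor pairs: (R1,S1) ✓  (R1,S2) ✓  (R1,S3) ✓  (R2,S1) ✓  (R2,S2) ✓  (R2,S3) ✓  (R2,S4) ✓  (R3,S1) ✓  (R3,S2) ✓  (R3,S4) ✓
Counterexamples (restrictor pairs failing the scope): 0.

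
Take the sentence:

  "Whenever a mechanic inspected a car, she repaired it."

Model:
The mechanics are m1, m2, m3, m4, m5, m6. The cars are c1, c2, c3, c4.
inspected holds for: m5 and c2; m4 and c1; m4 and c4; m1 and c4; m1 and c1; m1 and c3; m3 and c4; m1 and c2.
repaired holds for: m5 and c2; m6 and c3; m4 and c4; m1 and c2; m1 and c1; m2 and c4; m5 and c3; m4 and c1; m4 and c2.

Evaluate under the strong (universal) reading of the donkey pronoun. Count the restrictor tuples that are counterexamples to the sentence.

3

"it" takes "a car" as antecedent — a donkey pronoun bound across the clause boundary.
Strong reading: for every (m,c) with inspected(m,c), repaired(m,c).
Restrictor pairs: (m1,c1) ✓  (m1,c2) ✓  (m1,c3) ✗  (m1,c4) ✗  (m3,c4) ✗  (m4,c1) ✓  (m4,c4) ✓  (m5,c2) ✓
Counterexamples (restrictor pairs failing the scope): 3.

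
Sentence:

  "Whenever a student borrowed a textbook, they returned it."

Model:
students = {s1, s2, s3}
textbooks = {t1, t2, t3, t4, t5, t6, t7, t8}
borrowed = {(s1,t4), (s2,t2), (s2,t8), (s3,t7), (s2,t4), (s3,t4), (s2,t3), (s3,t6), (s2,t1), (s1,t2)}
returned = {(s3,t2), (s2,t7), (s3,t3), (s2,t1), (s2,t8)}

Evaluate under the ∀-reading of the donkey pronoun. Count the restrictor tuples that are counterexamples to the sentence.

8

"it" takes "a textbook" as antecedent — a donkey pronoun bound across the clause boundary.
Strong reading: for every (s,t) with borrowed(s,t), returned(s,t).
Restrictor pairs: (s1,t2) ✗  (s1,t4) ✗  (s2,t1) ✓  (s2,t2) ✗  (s2,t3) ✗  (s2,t4) ✗  (s2,t8) ✓  (s3,t4) ✗  (s3,t6) ✗  (s3,t7) ✗
Counterexamples (restrictor pairs failing the scope): 8.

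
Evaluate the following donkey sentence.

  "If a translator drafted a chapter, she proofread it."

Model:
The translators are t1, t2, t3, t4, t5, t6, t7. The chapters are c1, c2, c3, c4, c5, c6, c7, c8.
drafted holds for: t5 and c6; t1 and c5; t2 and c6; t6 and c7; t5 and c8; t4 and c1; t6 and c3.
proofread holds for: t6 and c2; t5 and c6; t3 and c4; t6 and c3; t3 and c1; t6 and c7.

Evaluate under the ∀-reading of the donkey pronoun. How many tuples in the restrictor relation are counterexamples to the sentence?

"it" takes "a chapter" as antecedent — a donkey pronoun bound across the clause boundary.
Strong reading: for every (t,c) with drafted(t,c), proofread(t,c).
Restrictor pairs: (t1,c5) ✗  (t2,c6) ✗  (t4,c1) ✗  (t5,c6) ✓  (t5,c8) ✗  (t6,c3) ✓  (t6,c7) ✓
Counterexamples (restrictor pairs failing the scope): 4.

4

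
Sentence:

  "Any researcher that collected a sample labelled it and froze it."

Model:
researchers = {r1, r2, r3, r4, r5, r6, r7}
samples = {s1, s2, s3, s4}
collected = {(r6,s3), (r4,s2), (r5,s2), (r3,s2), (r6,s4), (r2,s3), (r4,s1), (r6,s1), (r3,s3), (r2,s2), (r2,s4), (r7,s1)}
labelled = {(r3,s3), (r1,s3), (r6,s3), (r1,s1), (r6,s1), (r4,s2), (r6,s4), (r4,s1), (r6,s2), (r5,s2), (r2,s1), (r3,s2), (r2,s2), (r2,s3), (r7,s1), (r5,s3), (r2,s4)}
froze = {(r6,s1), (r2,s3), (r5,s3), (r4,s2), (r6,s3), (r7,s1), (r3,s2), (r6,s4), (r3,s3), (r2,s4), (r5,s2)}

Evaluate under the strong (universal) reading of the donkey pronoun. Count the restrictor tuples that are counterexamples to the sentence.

2

"it" takes "a sample" as antecedent — a donkey pronoun bound across the clause boundary.
Strong reading: for every (r,s) with collected(r,s), labelled(r,s) ∧ froze(r,s).
Restrictor pairs: (r2,s2) ✗  (r2,s3) ✓  (r2,s4) ✓  (r3,s2) ✓  (r3,s3) ✓  (r4,s1) ✗  (r4,s2) ✓  (r5,s2) ✓  (r6,s1) ✓  (r6,s3) ✓  (r6,s4) ✓  (r7,s1) ✓
Counterexamples (restrictor pairs failing the scope): 2.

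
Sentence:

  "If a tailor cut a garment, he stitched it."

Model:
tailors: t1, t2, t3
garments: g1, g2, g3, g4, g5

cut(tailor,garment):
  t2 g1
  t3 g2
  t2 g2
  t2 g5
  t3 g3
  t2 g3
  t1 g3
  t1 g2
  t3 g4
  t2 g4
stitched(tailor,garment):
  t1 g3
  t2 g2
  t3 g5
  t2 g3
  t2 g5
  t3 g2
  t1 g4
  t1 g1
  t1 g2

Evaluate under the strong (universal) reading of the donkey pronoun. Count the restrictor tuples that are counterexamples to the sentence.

"it" takes "a garment" as antecedent — a donkey pronoun bound across the clause boundary.
Strong reading: for every (t,g) with cut(t,g), stitched(t,g).
Restrictor pairs: (t1,g2) ✓  (t1,g3) ✓  (t2,g1) ✗  (t2,g2) ✓  (t2,g3) ✓  (t2,g4) ✗  (t2,g5) ✓  (t3,g2) ✓  (t3,g3) ✗  (t3,g4) ✗
Counterexamples (restrictor pairs failing the scope): 4.

4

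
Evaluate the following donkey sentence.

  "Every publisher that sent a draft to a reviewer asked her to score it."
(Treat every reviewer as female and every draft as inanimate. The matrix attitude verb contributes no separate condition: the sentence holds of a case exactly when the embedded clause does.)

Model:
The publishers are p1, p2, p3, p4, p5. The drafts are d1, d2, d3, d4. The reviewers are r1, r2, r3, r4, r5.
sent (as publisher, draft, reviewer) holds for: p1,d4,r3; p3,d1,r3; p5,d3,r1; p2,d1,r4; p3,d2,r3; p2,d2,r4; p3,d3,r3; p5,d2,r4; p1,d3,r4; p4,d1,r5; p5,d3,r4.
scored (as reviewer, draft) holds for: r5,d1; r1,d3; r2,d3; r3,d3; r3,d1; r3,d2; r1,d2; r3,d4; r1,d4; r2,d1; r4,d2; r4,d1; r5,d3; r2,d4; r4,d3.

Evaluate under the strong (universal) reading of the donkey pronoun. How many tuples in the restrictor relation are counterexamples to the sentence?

"her" takes "a reviewer" as antecedent and "it" takes "a draft"; both are donkey pronouns co-varying with the restrictor.
Strong reading: for every (p,d,r) with sent(p,d,r), scored(r,d).
Restrictor triples: (p1,d3,r4)→scored(r4,d3) ✓  (p1,d4,r3)→scored(r3,d4) ✓  (p2,d1,r4)→scored(r4,d1) ✓  (p2,d2,r4)→scored(r4,d2) ✓  (p3,d1,r3)→scored(r3,d1) ✓  (p3,d2,r3)→scored(r3,d2) ✓  (p3,d3,r3)→scored(r3,d3) ✓  (p4,d1,r5)→scored(r5,d1) ✓  (p5,d2,r4)→scored(r4,d2) ✓  (p5,d3,r1)→scored(r1,d3) ✓  (p5,d3,r4)→scored(r4,d3) ✓
Counterexamples (restrictor triples failing the scope): 0.

0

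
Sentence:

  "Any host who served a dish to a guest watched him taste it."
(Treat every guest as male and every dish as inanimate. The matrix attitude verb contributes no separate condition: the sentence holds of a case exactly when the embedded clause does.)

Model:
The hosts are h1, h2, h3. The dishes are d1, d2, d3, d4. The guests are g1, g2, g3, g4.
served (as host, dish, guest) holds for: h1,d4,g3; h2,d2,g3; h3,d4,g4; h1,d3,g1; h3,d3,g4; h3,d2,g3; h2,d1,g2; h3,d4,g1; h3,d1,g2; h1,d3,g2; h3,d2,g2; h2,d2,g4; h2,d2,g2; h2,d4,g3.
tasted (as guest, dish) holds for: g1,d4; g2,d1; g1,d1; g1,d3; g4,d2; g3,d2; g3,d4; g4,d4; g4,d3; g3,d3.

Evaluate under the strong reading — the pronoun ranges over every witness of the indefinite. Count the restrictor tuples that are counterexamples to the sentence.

"him" takes "a guest" as antecedent and "it" takes "a dish"; both are donkey pronouns co-varying with the restrictor.
Strong reading: for every (h,d,g) with served(h,d,g), tasted(g,d).
Restrictor triples: (h1,d3,g1)→tasted(g1,d3) ✓  (h1,d3,g2)→tasted(g2,d3) ✗  (h1,d4,g3)→tasted(g3,d4) ✓  (h2,d1,g2)→tasted(g2,d1) ✓  (h2,d2,g2)→tasted(g2,d2) ✗  (h2,d2,g3)→tasted(g3,d2) ✓  (h2,d2,g4)→tasted(g4,d2) ✓  (h2,d4,g3)→tasted(g3,d4) ✓  (h3,d1,g2)→tasted(g2,d1) ✓  (h3,d2,g2)→tasted(g2,d2) ✗  (h3,d2,g3)→tasted(g3,d2) ✓  (h3,d3,g4)→tasted(g4,d3) ✓  (h3,d4,g1)→tasted(g1,d4) ✓  (h3,d4,g4)→tasted(g4,d4) ✓
Counterexamples (restrictor triples failing the scope): 3.

3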